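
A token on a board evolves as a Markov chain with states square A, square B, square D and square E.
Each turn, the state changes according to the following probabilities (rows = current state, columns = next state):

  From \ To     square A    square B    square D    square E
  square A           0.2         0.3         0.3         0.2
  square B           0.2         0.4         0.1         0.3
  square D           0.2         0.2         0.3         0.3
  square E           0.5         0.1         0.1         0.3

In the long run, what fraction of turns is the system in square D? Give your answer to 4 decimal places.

0.1954

Let the stationary distribution be π with π = πP and π_1 + π_2 + π_3 + π_4 = 1.
π_1 = 0.2·π_1 + 0.2·π_2 + 0.2·π_3 + 0.5·π_4
π_2 = 0.3·π_1 + 0.4·π_2 + 0.2·π_3 + 0.1·π_4
π_3 = 0.3·π_1 + 0.1·π_2 + 0.3·π_3 + 0.1·π_4
Solving with the normalization constraint gives π = (0.2816, 0.2512, 0.1954, 0.2718).
So the stationary probability of square D is 0.1954.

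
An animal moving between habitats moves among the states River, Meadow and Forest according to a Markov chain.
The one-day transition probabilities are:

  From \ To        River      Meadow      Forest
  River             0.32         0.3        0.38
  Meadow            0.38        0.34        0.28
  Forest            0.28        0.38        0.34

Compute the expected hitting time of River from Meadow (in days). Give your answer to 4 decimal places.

Let t(s) be the expected number of days to first reach River from state s, with t(River) = 0. Conditioning on the first day:
t(Meadow) = 1 + 0.34·t(Meadow) + 0.28·t(Forest)
t(Forest) = 1 + 0.38·t(Meadow) + 0.34·t(Forest)
Solving: t(Meadow) = 2.8554, t(Forest) = 3.1592.
Expected days from Meadow to River: 2.8554.

2.8554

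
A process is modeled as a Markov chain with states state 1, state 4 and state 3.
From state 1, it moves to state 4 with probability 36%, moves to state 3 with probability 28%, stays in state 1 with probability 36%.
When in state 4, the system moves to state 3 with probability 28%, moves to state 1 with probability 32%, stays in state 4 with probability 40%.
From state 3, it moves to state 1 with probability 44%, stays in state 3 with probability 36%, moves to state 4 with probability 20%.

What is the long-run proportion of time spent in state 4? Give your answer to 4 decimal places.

0.3243

Let the stationary distribution be π with π = πP and π_1 + π_2 + π_3 = 1.
π_1 = 0.36·π_1 + 0.32·π_2 + 0.44·π_3
π_2 = 0.36·π_1 + 0.4·π_2 + 0.2·π_3
Solving with the normalization constraint gives π = (0.3714, 0.3243, 0.3043).
So the stationary probability of state 4 is 0.3243.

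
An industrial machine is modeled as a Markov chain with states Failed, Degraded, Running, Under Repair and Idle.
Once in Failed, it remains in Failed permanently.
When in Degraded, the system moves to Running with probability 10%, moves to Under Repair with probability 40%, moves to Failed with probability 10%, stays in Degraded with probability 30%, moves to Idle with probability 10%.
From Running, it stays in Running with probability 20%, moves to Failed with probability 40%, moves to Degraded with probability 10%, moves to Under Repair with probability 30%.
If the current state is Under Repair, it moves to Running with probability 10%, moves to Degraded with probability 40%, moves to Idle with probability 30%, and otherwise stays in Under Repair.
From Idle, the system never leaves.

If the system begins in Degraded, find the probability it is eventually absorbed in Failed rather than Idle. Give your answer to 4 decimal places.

0.3964

Let h(s) be the probability of absorption at Failed starting from transient state s. Then h(Failed) = 1 and h(Idle) = 0. By first-step analysis:
h(Degraded) = 0.1·1 + 0.3·h(Degraded) + 0.1·h(Running) + 0.4·h(Under Repair) + 0.1·0
h(Running) = 0.4·1 + 0.1·h(Degraded) + 0.2·h(Running) + 0.3·h(Under Repair)
h(Under Repair) = 0.4·h(Degraded) + 0.1·h(Running) + 0.2·h(Under Repair) + 0.3·0
Solving: h(Degraded) = 0.3964, h(Running) = 0.6545, h(Under Repair) = 0.2800.
Starting from Degraded, the probability is 0.3964.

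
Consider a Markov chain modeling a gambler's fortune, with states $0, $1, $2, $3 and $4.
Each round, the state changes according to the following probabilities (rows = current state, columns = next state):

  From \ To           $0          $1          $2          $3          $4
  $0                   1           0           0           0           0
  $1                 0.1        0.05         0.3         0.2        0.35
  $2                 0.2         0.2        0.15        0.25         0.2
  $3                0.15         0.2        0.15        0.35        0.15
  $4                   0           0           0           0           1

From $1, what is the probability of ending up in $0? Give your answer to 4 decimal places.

0.3371

Let h(s) be the probability of absorption at $0 starting from transient state s. Then h($0) = 1 and h($4) = 0. By first-step analysis:
h($1) = 0.1·1 + 0.05·h($1) + 0.3·h($2) + 0.2·h($3) + 0.35·0
h($2) = 0.2·1 + 0.2·h($1) + 0.15·h($2) + 0.25·h($3) + 0.2·0
h($3) = 0.15·1 + 0.2·h($1) + 0.15·h($2) + 0.35·h($3) + 0.15·0
Solving: h($1) = 0.3371, h($2) = 0.4431, h($3) = 0.4367.
Starting from $1, the probability is 0.3371.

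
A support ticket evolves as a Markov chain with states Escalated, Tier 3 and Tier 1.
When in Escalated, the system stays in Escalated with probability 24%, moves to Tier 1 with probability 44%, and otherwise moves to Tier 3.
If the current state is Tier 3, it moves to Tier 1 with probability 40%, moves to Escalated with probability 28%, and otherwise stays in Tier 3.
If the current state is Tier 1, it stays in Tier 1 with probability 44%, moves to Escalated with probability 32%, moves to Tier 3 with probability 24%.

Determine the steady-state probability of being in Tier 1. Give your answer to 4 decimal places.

Let the stationary distribution be π with π = πP and π_1 + π_2 + π_3 = 1.
π_1 = 0.24·π_1 + 0.28·π_2 + 0.32·π_3
π_2 = 0.32·π_1 + 0.32·π_2 + 0.24·π_3
Solving with the normalization constraint gives π = (0.2857, 0.2857, 0.4286).
So the stationary probability of Tier 1 is 0.4286.

0.4286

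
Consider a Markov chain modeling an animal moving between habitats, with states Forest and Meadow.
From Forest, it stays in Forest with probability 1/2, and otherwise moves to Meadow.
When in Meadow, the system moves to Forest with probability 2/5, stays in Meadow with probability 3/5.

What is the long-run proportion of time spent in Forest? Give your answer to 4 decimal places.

Let the stationary distribution be π with π = πP and π_1 + π_2 = 1.
π_1 = 0.5·π_1 + 0.4·π_2
Solving with the normalization constraint gives π = (0.4444, 0.5556).
So the stationary probability of Forest is 0.4444.

0.4444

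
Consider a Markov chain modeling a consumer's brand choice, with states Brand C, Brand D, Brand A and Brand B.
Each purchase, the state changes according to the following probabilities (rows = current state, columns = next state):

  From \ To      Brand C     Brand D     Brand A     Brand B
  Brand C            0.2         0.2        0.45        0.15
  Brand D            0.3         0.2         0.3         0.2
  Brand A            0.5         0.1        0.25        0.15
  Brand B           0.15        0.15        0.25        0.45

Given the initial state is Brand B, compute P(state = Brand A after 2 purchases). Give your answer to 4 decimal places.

Propagate the distribution vector 2 purchases from Brand B.
After 0 purchases: (0.0000, 0.0000, 0.0000, 1.0000)
After 1 purchase: (0.1500, 0.1500, 0.2500, 0.4500)
After 2 purchases: (0.2675, 0.1525, 0.2875, 0.2925)
P(in Brand A after 2 purchases) = 0.2875

0.2875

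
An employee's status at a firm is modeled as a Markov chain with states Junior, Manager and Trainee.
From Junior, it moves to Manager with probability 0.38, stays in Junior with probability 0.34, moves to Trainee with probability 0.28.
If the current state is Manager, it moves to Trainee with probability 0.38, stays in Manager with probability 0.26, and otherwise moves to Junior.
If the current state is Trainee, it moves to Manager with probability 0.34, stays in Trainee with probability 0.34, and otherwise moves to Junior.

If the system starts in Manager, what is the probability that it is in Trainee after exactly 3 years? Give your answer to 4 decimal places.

0.3331

Propagate the distribution vector 3 years from Manager.
After 0 years: (0.0000, 1.0000, 0.0000)
After 1 year: (0.3600, 0.2600, 0.3800)
After 2 years: (0.3376, 0.3336, 0.3288)
After 3 years: (0.3401, 0.3268, 0.3331)
P(in Trainee after 3 years) = 0.3331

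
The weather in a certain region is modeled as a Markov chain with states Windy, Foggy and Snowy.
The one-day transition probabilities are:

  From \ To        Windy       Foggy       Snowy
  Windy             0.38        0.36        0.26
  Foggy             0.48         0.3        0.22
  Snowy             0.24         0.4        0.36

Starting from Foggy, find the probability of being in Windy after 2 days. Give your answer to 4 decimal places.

0.3792

Sum over the intermediate state after 1 day:
P = P(Foggy→Windy)·P(Windy→Windy) + P(Foggy→Foggy)·P(Foggy→Windy) + P(Foggy→Snowy)·P(Snowy→Windy)
  = 0.48×0.38 + 0.3×0.48 + 0.22×0.24
  = 0.1824 + 0.1440 + 0.0528 = 0.3792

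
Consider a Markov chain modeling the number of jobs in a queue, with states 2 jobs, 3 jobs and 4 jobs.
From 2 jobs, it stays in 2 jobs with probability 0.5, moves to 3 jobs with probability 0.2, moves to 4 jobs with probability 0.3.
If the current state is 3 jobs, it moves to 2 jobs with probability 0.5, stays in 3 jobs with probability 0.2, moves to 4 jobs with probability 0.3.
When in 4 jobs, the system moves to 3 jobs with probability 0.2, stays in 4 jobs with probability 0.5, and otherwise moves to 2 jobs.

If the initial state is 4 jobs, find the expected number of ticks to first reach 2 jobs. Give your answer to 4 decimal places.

Let t(s) be the expected number of ticks to first reach 2 jobs from state s, with t(2 jobs) = 0. Conditioning on the first tick:
t(3 jobs) = 1 + 0.2·t(3 jobs) + 0.3·t(4 jobs)
t(4 jobs) = 1 + 0.2·t(3 jobs) + 0.5·t(4 jobs)
Solving: t(3 jobs) = 2.3529, t(4 jobs) = 2.9412.
Expected ticks from 4 jobs to 2 jobs: 2.9412.

2.9412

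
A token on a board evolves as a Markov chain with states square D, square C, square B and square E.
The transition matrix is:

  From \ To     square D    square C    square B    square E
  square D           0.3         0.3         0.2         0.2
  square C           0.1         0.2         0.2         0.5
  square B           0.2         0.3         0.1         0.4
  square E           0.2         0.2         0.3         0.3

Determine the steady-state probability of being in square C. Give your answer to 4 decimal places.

0.2409

Let the stationary distribution be π with π = πP and π_1 + π_2 + π_3 + π_4 = 1.
π_1 = 0.3·π_1 + 0.1·π_2 + 0.2·π_3 + 0.2·π_4
π_2 = 0.3·π_1 + 0.2·π_2 + 0.3·π_3 + 0.2·π_4
π_3 = 0.2·π_1 + 0.2·π_2 + 0.1·π_3 + 0.3·π_4
Solving with the normalization constraint gives π = (0.1955, 0.2409, 0.2136, 0.3500).
So the stationary probability of square C is 0.2409.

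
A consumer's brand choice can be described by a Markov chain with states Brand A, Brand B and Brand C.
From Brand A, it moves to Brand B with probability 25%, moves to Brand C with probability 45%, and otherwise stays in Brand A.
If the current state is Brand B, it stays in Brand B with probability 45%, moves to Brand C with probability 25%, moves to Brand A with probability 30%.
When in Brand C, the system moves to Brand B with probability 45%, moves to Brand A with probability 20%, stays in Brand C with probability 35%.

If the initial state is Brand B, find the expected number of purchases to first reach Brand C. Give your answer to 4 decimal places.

Let t(s) be the expected number of purchases to first reach Brand C from state s, with t(Brand C) = 0. Conditioning on the first purchase:
t(Brand A) = 1 + 0.3·t(Brand A) + 0.25·t(Brand B)
t(Brand B) = 1 + 0.3·t(Brand A) + 0.45·t(Brand B)
Solving: t(Brand A) = 2.5806, t(Brand B) = 3.2258.
Expected purchases from Brand B to Brand C: 3.2258.

3.2258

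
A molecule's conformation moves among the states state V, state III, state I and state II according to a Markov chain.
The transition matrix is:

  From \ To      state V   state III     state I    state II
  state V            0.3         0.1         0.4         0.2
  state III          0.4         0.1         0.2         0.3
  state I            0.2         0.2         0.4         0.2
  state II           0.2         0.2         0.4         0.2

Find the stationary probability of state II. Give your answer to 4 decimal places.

Let the stationary distribution be π with π = πP and π_1 + π_2 + π_3 + π_4 = 1.
π_1 = 0.3·π_1 + 0.4·π_2 + 0.2·π_3 + 0.2·π_4
π_2 = 0.1·π_1 + 0.1·π_2 + 0.2·π_3 + 0.2·π_4
π_3 = 0.4·π_1 + 0.2·π_2 + 0.4·π_3 + 0.4·π_4
Solving with the normalization constraint gives π = (0.2574, 0.1584, 0.3683, 0.2158).
So the stationary probability of state II is 0.2158.

0.2158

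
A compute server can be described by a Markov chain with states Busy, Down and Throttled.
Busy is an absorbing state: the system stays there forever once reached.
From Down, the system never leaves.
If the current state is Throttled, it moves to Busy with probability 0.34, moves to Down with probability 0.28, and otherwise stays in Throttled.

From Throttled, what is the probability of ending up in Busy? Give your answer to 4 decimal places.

Let h(s) be the probability of absorption at Busy starting from transient state s. Then h(Busy) = 1 and h(Down) = 0. By first-step analysis:
h(Throttled) = 0.34·1 + 0.28·0 + 0.38·h(Throttled)
Solving: h(Throttled) = 0.5484.
Starting from Throttled, the probability is 0.5484.

0.5484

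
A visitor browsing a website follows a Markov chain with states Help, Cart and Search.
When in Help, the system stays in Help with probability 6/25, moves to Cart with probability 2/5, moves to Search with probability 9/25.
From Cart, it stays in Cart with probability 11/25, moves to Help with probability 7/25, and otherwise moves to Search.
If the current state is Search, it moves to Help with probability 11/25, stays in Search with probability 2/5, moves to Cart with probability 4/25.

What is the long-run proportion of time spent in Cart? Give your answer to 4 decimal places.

Let the stationary distribution be π with π = πP and π_1 + π_2 + π_3 = 1.
π_1 = 0.24·π_1 + 0.28·π_2 + 0.44·π_3
π_2 = 0.4·π_1 + 0.44·π_2 + 0.16·π_3
Solving with the normalization constraint gives π = (0.3227, 0.3298, 0.3475).
So the stationary probability of Cart is 0.3298.

0.3298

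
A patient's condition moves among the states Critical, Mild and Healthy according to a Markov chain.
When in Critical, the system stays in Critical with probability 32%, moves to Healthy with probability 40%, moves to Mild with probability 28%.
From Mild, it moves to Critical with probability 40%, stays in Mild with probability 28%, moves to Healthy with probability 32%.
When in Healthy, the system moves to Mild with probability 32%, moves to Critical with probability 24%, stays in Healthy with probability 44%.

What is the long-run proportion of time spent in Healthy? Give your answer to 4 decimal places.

0.3920

Let the stationary distribution be π with π = πP and π_1 + π_2 + π_3 = 1.
π_1 = 0.32·π_1 + 0.4·π_2 + 0.24·π_3
π_2 = 0.28·π_1 + 0.28·π_2 + 0.32·π_3
Solving with the normalization constraint gives π = (0.3123, 0.2957, 0.3920).
So the stationary probability of Healthy is 0.3920.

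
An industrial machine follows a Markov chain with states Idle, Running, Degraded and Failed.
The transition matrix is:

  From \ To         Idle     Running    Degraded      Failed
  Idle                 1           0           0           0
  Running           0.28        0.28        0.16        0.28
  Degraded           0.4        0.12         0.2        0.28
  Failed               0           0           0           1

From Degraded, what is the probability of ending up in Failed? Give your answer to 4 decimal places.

Let h(s) be the probability of absorption at Failed starting from transient state s. Then h(Failed) = 1 and h(Idle) = 0. By first-step analysis:
h(Running) = 0.28·0 + 0.28·h(Running) + 0.16·h(Degraded) + 0.28·1
h(Degraded) = 0.4·0 + 0.12·h(Running) + 0.2·h(Degraded) + 0.28·1
Solving: h(Running) = 0.4828, h(Degraded) = 0.4224.
Starting from Degraded, the probability is 0.4224.

0.4224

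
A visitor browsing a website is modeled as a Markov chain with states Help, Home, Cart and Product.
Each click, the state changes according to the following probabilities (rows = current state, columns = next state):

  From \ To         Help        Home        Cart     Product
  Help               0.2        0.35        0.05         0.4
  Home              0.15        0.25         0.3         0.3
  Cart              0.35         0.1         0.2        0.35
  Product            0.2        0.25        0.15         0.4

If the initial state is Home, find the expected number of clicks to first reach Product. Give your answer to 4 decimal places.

Let t(s) be the expected number of clicks to first reach Product from state s, with t(Product) = 0. Conditioning on the first click:
t(Help) = 1 + 0.2·t(Help) + 0.35·t(Home) + 0.05·t(Cart)
t(Home) = 1 + 0.15·t(Help) + 0.25·t(Home) + 0.3·t(Cart)
t(Cart) = 1 + 0.35·t(Help) + 0.1·t(Home) + 0.2·t(Cart)
Solving: t(Help) = 2.7451, t(Home) = 3.0134, t(Cart) = 2.8277.
Expected clicks from Home to Product: 3.0134.

3.0134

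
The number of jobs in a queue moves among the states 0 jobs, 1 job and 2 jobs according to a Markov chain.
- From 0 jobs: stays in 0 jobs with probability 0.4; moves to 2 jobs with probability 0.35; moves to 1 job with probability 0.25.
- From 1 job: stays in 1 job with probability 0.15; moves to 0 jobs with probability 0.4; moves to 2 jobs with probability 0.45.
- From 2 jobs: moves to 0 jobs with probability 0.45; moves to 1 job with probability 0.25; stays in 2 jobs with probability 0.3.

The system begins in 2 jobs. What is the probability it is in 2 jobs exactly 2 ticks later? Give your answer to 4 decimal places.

Sum over the intermediate state after 1 tick:
P = P(2 jobs→0 jobs)·P(0 jobs→2 jobs) + P(2 jobs→1 job)·P(1 job→2 jobs) + P(2 jobs→2 jobs)·P(2 jobs→2 jobs)
  = 0.45×0.35 + 0.25×0.45 + 0.3×0.3
  = 0.1575 + 0.1125 + 0.0900 = 0.3600

0.3600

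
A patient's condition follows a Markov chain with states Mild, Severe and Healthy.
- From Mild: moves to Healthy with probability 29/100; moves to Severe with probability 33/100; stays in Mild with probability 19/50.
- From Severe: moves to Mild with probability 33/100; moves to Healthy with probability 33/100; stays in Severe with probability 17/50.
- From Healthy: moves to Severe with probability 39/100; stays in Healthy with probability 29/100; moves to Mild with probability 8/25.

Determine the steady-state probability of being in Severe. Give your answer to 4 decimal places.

Let the stationary distribution be π with π = πP and π_1 + π_2 + π_3 = 1.
π_1 = 0.38·π_1 + 0.33·π_2 + 0.32·π_3
π_2 = 0.33·π_1 + 0.34·π_2 + 0.39·π_3
Solving with the normalization constraint gives π = (0.3442, 0.3518, 0.3041).
So the stationary probability of Severe is 0.3518.

0.3518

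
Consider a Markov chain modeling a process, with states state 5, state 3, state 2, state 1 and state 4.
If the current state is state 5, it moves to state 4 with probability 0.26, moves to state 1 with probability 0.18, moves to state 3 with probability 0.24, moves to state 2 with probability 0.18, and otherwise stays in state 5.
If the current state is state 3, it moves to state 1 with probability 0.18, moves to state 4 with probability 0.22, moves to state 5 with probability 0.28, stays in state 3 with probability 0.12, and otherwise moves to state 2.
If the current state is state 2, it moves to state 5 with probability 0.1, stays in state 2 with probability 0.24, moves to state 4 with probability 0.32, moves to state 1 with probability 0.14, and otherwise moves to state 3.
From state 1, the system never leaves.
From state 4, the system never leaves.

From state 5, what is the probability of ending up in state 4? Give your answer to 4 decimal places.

Let h(s) be the probability of absorption at state 4 starting from transient state s. Then h(state 4) = 1 and h(state 1) = 0. By first-step analysis:
h(state 5) = 0.14·h(state 5) + 0.24·h(state 3) + 0.18·h(state 2) + 0.18·0 + 0.26·1
h(state 3) = 0.28·h(state 5) + 0.12·h(state 3) + 0.2·h(state 2) + 0.18·0 + 0.22·1
h(state 2) = 0.1·h(state 5) + 0.2·h(state 3) + 0.24·h(state 2) + 0.14·0 + 0.32·1
Solving: h(state 5) = 0.6048, h(state 3) = 0.5916, h(state 2) = 0.6563.
Starting from state 5, the probability is 0.6048.

0.6048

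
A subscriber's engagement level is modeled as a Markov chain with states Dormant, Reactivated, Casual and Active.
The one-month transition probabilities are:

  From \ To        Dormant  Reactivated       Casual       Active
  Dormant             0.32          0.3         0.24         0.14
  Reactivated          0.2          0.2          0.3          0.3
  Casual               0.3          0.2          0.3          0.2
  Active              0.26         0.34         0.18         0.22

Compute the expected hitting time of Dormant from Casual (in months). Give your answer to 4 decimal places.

3.7355

Let t(s) be the expected number of months to first reach Dormant from state s, with t(Dormant) = 0. Conditioning on the first month:
t(Reactivated) = 1 + 0.2·t(Reactivated) + 0.3·t(Casual) + 0.3·t(Active)
t(Casual) = 1 + 0.2·t(Reactivated) + 0.3·t(Casual) + 0.2·t(Active)
t(Active) = 1 + 0.34·t(Reactivated) + 0.18·t(Casual) + 0.22·t(Active)
Solving: t(Reactivated) = 4.1299, t(Casual) = 3.7355, t(Active) = 3.9443.
Expected months from Casual to Dormant: 3.7355.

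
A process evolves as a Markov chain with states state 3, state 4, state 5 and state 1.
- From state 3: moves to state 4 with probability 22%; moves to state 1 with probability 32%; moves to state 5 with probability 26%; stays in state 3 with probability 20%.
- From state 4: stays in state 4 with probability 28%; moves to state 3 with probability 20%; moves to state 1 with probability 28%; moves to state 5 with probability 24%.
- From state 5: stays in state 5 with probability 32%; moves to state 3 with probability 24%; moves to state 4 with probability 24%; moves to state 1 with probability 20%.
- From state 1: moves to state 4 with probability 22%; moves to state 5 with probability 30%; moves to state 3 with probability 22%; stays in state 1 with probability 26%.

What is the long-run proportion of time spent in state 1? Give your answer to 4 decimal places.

0.2608

Let the stationary distribution be π with π = πP and π_1 + π_2 + π_3 + π_4 = 1.
π_1 = 0.2·π_1 + 0.2·π_2 + 0.24·π_3 + 0.22·π_4
π_2 = 0.22·π_1 + 0.28·π_2 + 0.24·π_3 + 0.22·π_4
π_3 = 0.26·π_1 + 0.24·π_2 + 0.32·π_3 + 0.3·π_4
Solving with the normalization constraint gives π = (0.2165, 0.2401, 0.2826, 0.2608).
So the stationary probability of state 1 is 0.2608.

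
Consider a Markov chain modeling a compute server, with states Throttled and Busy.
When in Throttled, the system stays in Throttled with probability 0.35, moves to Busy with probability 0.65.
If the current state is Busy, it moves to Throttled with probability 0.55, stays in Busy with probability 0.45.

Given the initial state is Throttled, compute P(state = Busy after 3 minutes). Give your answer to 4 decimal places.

Propagate the distribution vector 3 minutes from Throttled.
After 0 minutes: (1.0000, 0.0000)
After 1 minute: (0.3500, 0.6500)
After 2 minutes: (0.4800, 0.5200)
After 3 minutes: (0.4540, 0.5460)
P(in Busy after 3 minutes) = 0.5460

0.5460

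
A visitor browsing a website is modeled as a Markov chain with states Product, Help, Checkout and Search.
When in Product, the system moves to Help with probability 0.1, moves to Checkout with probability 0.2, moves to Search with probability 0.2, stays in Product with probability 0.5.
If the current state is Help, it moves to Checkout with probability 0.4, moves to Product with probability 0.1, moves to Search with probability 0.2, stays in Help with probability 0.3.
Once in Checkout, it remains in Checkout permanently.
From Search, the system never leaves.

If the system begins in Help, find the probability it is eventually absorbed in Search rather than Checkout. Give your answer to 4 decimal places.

Let h(s) be the probability of absorption at Search starting from transient state s. Then h(Search) = 1 and h(Checkout) = 0. By first-step analysis:
h(Product) = 0.5·h(Product) + 0.1·h(Help) + 0.2·0 + 0.2·1
h(Help) = 0.1·h(Product) + 0.3·h(Help) + 0.4·0 + 0.2·1
Solving: h(Product) = 0.4706, h(Help) = 0.3529.
Starting from Help, the probability is 0.3529.

0.3529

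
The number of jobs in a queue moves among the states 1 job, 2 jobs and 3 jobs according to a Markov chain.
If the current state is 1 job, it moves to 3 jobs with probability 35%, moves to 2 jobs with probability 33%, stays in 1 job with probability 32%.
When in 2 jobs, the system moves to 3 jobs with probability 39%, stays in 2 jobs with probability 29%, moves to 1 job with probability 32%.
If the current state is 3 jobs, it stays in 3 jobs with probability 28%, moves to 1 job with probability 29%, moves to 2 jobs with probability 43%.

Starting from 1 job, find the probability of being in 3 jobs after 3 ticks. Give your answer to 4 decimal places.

Propagate the distribution vector 3 ticks from 1 job.
After 0 ticks: (1.0000, 0.0000, 0.0000)
After 1 tick: (0.3200, 0.3300, 0.3500)
After 2 ticks: (0.3095, 0.3518, 0.3387)
After 3 ticks: (0.3098, 0.3498, 0.3404)
P(in 3 jobs after 3 ticks) = 0.3404

0.3404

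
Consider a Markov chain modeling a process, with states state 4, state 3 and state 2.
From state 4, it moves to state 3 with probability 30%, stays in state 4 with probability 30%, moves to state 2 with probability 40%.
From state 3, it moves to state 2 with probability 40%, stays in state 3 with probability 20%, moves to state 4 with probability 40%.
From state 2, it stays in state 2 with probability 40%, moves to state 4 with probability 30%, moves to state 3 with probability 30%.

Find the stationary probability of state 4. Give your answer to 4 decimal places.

0.3273

Let the stationary distribution be π with π = πP and π_1 + π_2 + π_3 = 1.
π_1 = 0.3·π_1 + 0.4·π_2 + 0.3·π_3
π_2 = 0.3·π_1 + 0.2·π_2 + 0.3·π_3
Solving with the normalization constraint gives π = (0.3273, 0.2727, 0.4000).
So the stationary probability of state 4 is 0.3273.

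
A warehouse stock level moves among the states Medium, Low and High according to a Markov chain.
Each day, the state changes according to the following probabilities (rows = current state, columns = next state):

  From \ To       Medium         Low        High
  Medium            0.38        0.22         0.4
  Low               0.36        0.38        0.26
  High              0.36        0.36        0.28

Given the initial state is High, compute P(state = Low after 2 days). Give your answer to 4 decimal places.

0.3168

Sum over the intermediate state after 1 day:
P = P(High→Medium)·P(Medium→Low) + P(High→Low)·P(Low→Low) + P(High→High)·P(High→Low)
  = 0.36×0.22 + 0.36×0.38 + 0.28×0.36
  = 0.0792 + 0.1368 + 0.1008 = 0.3168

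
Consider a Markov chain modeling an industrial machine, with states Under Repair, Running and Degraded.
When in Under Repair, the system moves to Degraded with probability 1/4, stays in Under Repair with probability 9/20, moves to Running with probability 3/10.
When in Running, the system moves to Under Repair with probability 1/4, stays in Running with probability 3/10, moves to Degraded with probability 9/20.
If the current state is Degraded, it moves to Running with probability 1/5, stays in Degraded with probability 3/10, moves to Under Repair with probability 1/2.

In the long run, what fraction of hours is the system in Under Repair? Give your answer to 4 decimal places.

Let the stationary distribution be π with π = πP and π_1 + π_2 + π_3 = 1.
π_1 = 0.45·π_1 + 0.25·π_2 + 0.5·π_3
π_2 = 0.3·π_1 + 0.3·π_2 + 0.2·π_3
Solving with the normalization constraint gives π = (0.4124, 0.2680, 0.3196).
So the stationary probability of Under Repair is 0.4124.

0.4124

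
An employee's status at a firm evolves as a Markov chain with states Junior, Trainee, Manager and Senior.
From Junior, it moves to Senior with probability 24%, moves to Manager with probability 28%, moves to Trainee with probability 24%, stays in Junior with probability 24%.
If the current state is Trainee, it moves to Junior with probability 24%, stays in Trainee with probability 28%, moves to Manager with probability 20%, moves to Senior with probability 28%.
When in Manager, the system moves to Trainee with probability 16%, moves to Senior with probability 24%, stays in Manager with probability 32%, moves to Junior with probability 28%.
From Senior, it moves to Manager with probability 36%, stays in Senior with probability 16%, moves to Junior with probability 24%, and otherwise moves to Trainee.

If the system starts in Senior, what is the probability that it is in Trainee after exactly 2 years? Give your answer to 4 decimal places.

Propagate the distribution vector 2 years from Senior.
After 0 years: (0.0000, 0.0000, 0.0000, 1.0000)
After 1 year: (0.2400, 0.2400, 0.3600, 0.1600)
After 2 years: (0.2544, 0.2208, 0.2880, 0.2368)
P(in Trainee after 2 years) = 0.2208

0.2208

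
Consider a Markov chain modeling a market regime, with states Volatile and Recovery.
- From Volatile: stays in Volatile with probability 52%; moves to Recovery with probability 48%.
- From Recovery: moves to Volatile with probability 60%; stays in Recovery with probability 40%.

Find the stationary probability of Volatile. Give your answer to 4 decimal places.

0.5556

Let the stationary distribution be π with π = πP and π_1 + π_2 = 1.
π_1 = 0.52·π_1 + 0.6·π_2
Solving with the normalization constraint gives π = (0.5556, 0.4444).
So the stationary probability of Volatile is 0.5556.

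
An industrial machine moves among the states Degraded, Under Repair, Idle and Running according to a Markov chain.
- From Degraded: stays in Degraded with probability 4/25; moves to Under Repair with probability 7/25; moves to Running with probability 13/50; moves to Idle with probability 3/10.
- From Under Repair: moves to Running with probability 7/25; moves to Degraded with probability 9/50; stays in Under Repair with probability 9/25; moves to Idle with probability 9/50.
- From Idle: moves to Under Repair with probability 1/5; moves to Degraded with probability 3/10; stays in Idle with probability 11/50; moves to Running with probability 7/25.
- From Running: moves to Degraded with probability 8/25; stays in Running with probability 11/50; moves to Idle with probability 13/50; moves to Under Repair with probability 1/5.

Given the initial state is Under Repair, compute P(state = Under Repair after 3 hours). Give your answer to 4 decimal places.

Propagate the distribution vector 3 hours from Under Repair.
After 0 hours: (0.0000, 1.0000, 0.0000, 0.0000)
After 1 hour: (0.1800, 0.3600, 0.1800, 0.2800)
After 2 hours: (0.2372, 0.2720, 0.2312, 0.2596)
After 3 hours: (0.2393, 0.2625, 0.2385, 0.2597)
P(in Under Repair after 3 hours) = 0.2625

0.2625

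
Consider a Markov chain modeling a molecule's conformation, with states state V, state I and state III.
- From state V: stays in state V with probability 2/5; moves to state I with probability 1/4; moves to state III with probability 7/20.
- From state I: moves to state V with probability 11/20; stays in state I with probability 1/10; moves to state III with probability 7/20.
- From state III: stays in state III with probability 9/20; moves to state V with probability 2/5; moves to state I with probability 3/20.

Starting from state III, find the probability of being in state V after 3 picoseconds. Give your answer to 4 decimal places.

0.4274

Propagate the distribution vector 3 picoseconds from state III.
After 0 picoseconds: (0.0000, 0.0000, 1.0000)
After 1 picosecond: (0.4000, 0.1500, 0.4500)
After 2 picoseconds: (0.4225, 0.1825, 0.3950)
After 3 picoseconds: (0.4274, 0.1831, 0.3895)
P(in state V after 3 picoseconds) = 0.4274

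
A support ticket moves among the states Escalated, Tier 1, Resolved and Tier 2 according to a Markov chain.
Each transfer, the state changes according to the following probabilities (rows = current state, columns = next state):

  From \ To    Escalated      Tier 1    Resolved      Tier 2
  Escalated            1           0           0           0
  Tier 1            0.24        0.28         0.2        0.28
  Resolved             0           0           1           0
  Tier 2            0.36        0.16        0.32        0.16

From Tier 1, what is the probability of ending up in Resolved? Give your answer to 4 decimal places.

Let h(s) be the probability of absorption at Resolved starting from transient state s. Then h(Resolved) = 1 and h(Escalated) = 0. By first-step analysis:
h(Tier 1) = 0.24·0 + 0.28·h(Tier 1) + 0.2·1 + 0.28·h(Tier 2)
h(Tier 2) = 0.36·0 + 0.16·h(Tier 1) + 0.32·1 + 0.16·h(Tier 2)
Solving: h(Tier 1) = 0.4600, h(Tier 2) = 0.4686.
Starting from Tier 1, the probability is 0.4600.

0.4600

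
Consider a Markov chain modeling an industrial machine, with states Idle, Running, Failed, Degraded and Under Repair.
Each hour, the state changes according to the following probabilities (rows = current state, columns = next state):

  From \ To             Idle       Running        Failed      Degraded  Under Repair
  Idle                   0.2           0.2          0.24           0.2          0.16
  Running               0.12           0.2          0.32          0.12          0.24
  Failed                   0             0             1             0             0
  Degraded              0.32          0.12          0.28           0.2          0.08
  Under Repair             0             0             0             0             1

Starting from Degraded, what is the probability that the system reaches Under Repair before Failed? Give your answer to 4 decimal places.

0.3121

Let h(s) be the probability of absorption at Under Repair starting from transient state s. Then h(Under Repair) = 1 and h(Failed) = 0. By first-step analysis:
h(Idle) = 0.2·h(Idle) + 0.2·h(Running) + 0.24·0 + 0.2·h(Degraded) + 0.16·1
h(Running) = 0.12·h(Idle) + 0.2·h(Running) + 0.32·0 + 0.12·h(Degraded) + 0.24·1
h(Degraded) = 0.32·h(Idle) + 0.12·h(Running) + 0.28·0 + 0.2·h(Degraded) + 0.08·1
Solving: h(Idle) = 0.3789, h(Running) = 0.4037, h(Degraded) = 0.3121.
Starting from Degraded, the probability is 0.3121.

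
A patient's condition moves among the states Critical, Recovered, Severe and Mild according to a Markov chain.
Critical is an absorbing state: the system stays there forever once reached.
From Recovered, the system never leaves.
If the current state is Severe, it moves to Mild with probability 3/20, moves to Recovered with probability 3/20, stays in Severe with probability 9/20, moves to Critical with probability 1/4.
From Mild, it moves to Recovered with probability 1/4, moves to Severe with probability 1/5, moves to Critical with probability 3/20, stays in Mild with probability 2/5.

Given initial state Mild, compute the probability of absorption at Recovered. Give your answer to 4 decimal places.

0.5583

Let h(s) be the probability of absorption at Recovered starting from transient state s. Then h(Recovered) = 1 and h(Critical) = 0. By first-step analysis:
h(Severe) = 0.25·0 + 0.15·1 + 0.45·h(Severe) + 0.15·h(Mild)
h(Mild) = 0.15·0 + 0.25·1 + 0.2·h(Severe) + 0.4·h(Mild)
Solving: h(Severe) = 0.4250, h(Mild) = 0.5583.
Starting from Mild, the probability is 0.5583.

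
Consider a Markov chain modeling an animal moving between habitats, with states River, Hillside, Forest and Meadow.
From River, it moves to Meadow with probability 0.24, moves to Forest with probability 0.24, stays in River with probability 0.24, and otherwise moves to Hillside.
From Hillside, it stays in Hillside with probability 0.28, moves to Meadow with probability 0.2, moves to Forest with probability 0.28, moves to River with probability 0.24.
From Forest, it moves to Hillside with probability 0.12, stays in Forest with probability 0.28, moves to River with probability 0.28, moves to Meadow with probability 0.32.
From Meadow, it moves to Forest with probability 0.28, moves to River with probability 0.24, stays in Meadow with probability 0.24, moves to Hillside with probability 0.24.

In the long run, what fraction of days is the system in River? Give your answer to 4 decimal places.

Let the stationary distribution be π with π = πP and π_1 + π_2 + π_3 + π_4 = 1.
π_1 = 0.24·π_1 + 0.24·π_2 + 0.28·π_3 + 0.24·π_4
π_2 = 0.28·π_1 + 0.28·π_2 + 0.12·π_3 + 0.24·π_4
π_3 = 0.24·π_1 + 0.28·π_2 + 0.28·π_3 + 0.28·π_4
Solving with the normalization constraint gives π = (0.2508, 0.2267, 0.2700, 0.2525).
So the stationary probability of River is 0.2508.

0.2508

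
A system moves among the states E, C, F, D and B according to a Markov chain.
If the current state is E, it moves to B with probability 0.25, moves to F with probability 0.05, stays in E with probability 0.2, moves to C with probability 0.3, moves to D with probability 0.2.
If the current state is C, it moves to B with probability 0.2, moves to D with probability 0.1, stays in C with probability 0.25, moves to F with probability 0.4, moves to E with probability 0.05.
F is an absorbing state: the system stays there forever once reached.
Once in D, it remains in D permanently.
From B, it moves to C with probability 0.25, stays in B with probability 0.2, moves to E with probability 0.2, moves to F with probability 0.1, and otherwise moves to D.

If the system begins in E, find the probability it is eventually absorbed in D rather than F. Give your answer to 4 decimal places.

0.5385

Let h(s) be the probability of absorption at D starting from transient state s. Then h(D) = 1 and h(F) = 0. By first-step analysis:
h(E) = 0.2·h(E) + 0.3·h(C) + 0.05·0 + 0.2·1 + 0.25·h(B)
h(C) = 0.05·h(E) + 0.25·h(C) + 0.4·0 + 0.1·1 + 0.2·h(B)
h(B) = 0.2·h(E) + 0.25·h(C) + 0.1·0 + 0.25·1 + 0.2·h(B)
Solving: h(E) = 0.5385, h(C) = 0.3147, h(B) = 0.5455.
Starting from E, the probability is 0.5385.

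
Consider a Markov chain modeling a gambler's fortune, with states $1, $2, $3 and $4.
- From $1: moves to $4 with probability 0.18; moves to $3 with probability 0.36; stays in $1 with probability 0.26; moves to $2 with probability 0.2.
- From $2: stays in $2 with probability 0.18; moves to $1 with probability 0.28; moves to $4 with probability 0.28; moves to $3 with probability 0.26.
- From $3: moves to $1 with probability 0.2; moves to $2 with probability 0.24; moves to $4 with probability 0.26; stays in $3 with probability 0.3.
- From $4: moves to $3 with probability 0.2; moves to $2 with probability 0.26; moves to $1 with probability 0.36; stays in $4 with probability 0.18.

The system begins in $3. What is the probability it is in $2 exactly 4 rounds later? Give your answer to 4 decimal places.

0.2204

Propagate the distribution vector 4 rounds from $3.
After 0 rounds: (0.0000, 0.0000, 1.0000, 0.0000)
After 1 round: (0.2000, 0.2400, 0.3000, 0.2600)
After 2 rounds: (0.2728, 0.2228, 0.2764, 0.2280)
After 3 rounds: (0.2707, 0.2203, 0.2847, 0.2244)
After 4 rounds: (0.2698, 0.2204, 0.2850, 0.2248)
P(in $2 after 4 rounds) = 0.2204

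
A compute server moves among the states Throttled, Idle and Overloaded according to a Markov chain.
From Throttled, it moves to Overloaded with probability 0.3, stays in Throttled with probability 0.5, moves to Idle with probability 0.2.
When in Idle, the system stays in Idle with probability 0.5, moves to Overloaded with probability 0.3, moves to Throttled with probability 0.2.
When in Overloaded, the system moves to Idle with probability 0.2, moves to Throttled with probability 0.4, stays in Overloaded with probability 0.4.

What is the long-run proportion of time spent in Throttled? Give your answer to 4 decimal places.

Let the stationary distribution be π with π = πP and π_1 + π_2 + π_3 = 1.
π_1 = 0.5·π_1 + 0.2·π_2 + 0.4·π_3
π_2 = 0.2·π_1 + 0.5·π_2 + 0.2·π_3
Solving with the normalization constraint gives π = (0.3810, 0.2857, 0.3333).
So the stationary probability of Throttled is 0.3810.

0.3810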